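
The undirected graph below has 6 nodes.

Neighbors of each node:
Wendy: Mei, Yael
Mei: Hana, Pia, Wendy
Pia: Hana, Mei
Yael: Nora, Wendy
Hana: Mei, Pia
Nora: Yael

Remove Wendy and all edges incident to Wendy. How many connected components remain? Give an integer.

Without Wendy, the remaining ties split the others into: {Nora, Yael}; {Hana, Mei, Pia}.
That's 2 separate components.

2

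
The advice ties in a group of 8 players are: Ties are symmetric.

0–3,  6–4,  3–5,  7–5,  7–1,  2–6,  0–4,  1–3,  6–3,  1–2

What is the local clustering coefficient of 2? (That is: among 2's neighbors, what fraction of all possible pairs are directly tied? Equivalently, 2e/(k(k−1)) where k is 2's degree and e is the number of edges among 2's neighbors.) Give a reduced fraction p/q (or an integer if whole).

2's neighbors: 1 and 6 (k = 2).
Possible neighbor pairs: C(2,2) = 1. Edges among them: none → e = 0.
Clustering(2) = 0/1.

0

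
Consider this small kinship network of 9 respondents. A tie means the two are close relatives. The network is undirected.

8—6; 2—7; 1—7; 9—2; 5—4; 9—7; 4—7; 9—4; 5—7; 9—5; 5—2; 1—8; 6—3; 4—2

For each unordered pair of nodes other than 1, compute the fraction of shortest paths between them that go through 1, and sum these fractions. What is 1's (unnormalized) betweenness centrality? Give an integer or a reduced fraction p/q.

Pairs whose geodesics pass through 1 — 5–3: 1; 5–8: 1; 5–6: 1; 2–3: 1; 2–8: 1; 2–6: 1; 9–3: 1; 9–8: 1; 9–6: 1; 4–3: 1; 4–8: 1; 4–6: 1; 7–3: 1; 7–8: 1 … (+1 more pairs).
All other pairs contribute 0.
Summing the contributions gives betweenness(1) = 15.

15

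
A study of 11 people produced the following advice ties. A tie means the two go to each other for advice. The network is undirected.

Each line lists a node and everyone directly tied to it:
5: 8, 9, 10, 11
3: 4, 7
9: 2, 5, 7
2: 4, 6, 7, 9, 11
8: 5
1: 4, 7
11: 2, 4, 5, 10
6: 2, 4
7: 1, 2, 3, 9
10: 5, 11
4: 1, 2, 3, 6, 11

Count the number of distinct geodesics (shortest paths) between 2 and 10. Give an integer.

1

The shortest distance is 2, and the only length-2 path is 2–11–10. So there is exactly 1 shortest path.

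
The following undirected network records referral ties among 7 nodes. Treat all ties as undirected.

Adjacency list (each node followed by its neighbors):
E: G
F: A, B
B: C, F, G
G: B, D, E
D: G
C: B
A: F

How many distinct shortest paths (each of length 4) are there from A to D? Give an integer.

1

The shortest distance is 4, and the only length-4 path is A–F–B–G–D. So there is exactly 1 shortest path.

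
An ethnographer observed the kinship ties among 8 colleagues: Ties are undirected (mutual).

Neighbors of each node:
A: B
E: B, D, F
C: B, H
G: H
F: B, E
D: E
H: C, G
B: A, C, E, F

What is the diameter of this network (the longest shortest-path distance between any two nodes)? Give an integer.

Eccentricity of each node (its greatest distance to any other): A:4, B:3, C:3, D:5, E:4, F:4, G:5, H:4.
The maximum eccentricity is 5, realized for instance by the pair D–G via D – E – B – C – H – G. So the diameter is 5.

5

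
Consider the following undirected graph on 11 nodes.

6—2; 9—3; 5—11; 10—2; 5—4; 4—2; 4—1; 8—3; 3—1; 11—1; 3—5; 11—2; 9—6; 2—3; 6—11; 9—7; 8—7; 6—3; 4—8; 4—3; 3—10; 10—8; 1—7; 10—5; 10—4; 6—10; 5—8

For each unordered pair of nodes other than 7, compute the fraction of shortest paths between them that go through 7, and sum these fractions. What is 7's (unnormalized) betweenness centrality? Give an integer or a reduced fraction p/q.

Pairs whose geodesics pass through 7 — 8–9: 1/2; 8–1: 1/3; 9–1: 1/2.
All other pairs contribute 0.
Summing the contributions gives betweenness(7) = 4/3.

4/3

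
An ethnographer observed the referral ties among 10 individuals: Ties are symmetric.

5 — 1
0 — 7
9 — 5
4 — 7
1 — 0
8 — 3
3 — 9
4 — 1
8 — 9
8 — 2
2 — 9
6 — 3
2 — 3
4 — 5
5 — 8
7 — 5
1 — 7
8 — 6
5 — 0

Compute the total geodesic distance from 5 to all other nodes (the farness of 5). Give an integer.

12

Distances from 5: 0:1, 1:1, 2:2, 3:2, 4:1, 6:2, 7:1, 8:1, 9:1.
Sum = 1 + 1 + 2 + 2 + 1 + 2 + 1 + 1 + 1 = 12.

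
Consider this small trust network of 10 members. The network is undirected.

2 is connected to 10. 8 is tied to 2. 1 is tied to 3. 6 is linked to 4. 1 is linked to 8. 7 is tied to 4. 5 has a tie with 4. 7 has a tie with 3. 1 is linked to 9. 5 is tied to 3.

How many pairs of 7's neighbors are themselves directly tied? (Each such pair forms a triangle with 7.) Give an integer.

0

7's neighbors are 3 and 4, but none of them are tied to each other, so no triangle contains 7.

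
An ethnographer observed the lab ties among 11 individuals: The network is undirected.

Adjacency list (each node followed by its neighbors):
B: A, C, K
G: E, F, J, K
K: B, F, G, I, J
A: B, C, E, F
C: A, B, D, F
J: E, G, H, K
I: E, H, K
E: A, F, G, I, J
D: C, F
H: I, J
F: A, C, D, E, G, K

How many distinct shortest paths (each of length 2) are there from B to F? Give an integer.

The shortest distance is 2. The length-2 paths are: B–A–F; B–C–F; B–K–F.
That gives 3 distinct shortest paths.

3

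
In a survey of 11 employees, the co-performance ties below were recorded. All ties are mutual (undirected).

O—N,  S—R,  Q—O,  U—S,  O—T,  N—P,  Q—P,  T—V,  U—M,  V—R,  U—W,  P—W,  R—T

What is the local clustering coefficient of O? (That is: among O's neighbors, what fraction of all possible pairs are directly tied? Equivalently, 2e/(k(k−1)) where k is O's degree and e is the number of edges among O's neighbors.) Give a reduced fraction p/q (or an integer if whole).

O's neighbors: N, Q, and T (k = 3).
Possible neighbor pairs: C(3,2) = 3. Edges among them: none → e = 0.
Clustering(O) = 0/3 = 0.

0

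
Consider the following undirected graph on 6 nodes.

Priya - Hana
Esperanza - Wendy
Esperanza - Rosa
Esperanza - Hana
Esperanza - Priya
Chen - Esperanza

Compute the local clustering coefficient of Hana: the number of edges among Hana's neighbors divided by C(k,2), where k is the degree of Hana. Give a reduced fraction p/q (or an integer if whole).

Hana's neighbors: Esperanza and Priya (k = 2).
Possible neighbor pairs: C(2,2) = 1. Edges among them: Esperanza–Priya → e = 1.
Clustering(Hana) = 1/1.

1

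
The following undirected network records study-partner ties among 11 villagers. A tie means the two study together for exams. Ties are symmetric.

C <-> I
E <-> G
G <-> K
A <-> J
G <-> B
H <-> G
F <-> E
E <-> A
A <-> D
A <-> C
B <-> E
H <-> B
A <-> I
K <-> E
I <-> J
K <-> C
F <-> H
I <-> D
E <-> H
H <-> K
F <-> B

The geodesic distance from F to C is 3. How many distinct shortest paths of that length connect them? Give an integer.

The shortest distance is 3. The length-3 paths are: F–E–A–C; F–E–K–C; F–H–K–C.
That gives 3 distinct shortest paths.

3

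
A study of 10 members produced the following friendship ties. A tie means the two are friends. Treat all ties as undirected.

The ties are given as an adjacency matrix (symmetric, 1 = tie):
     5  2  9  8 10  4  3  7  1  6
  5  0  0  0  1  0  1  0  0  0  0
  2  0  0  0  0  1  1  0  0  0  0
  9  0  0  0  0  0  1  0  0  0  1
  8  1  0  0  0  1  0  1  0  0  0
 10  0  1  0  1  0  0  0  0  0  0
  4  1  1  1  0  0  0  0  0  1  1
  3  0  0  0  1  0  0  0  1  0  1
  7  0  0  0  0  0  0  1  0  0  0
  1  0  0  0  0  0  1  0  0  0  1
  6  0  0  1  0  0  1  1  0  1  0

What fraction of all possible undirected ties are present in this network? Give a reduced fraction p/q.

There are 13 edges and 10 nodes, so the maximum possible is C(10,2) = 45.
Density = 13/45.

13/45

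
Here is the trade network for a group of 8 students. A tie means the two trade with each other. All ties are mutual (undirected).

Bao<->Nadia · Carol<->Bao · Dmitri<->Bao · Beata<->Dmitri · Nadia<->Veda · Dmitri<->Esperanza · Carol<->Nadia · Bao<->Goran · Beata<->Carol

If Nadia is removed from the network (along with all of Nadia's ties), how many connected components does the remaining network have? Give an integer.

Without Nadia, the remaining ties split the others into: {Bao, Beata, Carol, Dmitri, Esperanza, Goran}; {Veda}.
That's 2 separate components.

2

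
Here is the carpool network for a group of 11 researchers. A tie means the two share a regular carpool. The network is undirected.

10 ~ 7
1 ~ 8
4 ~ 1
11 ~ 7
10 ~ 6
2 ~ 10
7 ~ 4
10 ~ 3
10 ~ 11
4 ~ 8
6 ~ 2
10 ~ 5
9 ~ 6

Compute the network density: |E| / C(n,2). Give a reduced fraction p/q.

13/55

There are 13 edges and 11 nodes, so the maximum possible is C(11,2) = 55.
Density = 13/55.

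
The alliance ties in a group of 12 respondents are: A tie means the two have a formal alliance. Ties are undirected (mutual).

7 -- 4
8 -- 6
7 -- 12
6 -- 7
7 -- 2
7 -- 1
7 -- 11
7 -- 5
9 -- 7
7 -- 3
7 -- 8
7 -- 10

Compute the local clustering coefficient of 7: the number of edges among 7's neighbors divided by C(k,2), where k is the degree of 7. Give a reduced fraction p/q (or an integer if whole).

7's neighbors: 1, 2, 3, 4, 5, 6, 8, 9, 10, 11, and 12 (k = 11).
Possible neighbor pairs: C(11,2) = 55. Edges among them: 6–8 → e = 1.
Clustering(7) = 1/55.

1/55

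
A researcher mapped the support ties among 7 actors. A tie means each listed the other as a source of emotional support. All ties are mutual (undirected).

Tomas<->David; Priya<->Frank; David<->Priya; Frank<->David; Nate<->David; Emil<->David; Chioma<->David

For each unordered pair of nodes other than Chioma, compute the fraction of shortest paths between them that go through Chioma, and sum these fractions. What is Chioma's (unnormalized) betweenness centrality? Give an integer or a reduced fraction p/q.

0

No shortest path between any pair of other nodes passes through Chioma.
Summing the contributions gives betweenness(Chioma) = 0.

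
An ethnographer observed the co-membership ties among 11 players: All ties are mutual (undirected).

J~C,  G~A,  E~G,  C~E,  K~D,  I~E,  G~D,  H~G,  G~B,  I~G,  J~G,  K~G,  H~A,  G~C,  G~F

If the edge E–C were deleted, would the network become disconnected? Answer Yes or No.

Even without that edge, E still reaches C via E – G – C, so the network stays connected. Not a bridge.

No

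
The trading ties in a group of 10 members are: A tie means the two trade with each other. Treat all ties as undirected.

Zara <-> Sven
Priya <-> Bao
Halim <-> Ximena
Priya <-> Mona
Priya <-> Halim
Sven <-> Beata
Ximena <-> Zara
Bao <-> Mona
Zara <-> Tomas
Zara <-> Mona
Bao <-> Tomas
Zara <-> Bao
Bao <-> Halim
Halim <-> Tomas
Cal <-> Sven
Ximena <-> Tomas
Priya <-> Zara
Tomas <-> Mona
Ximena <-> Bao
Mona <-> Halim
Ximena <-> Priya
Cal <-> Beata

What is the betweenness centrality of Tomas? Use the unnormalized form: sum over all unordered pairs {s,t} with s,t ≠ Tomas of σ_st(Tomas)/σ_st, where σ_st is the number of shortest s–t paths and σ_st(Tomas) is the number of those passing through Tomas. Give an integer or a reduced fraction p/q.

1

Pairs whose geodesics pass through Tomas — Cal–Halim: 1/5; Sven–Halim: 1/5; Beata–Halim: 1/5; Ximena–Mona: 1/5; Zara–Halim: 1/5.
All other pairs contribute 0.
Summing the contributions gives betweenness(Tomas) = 1.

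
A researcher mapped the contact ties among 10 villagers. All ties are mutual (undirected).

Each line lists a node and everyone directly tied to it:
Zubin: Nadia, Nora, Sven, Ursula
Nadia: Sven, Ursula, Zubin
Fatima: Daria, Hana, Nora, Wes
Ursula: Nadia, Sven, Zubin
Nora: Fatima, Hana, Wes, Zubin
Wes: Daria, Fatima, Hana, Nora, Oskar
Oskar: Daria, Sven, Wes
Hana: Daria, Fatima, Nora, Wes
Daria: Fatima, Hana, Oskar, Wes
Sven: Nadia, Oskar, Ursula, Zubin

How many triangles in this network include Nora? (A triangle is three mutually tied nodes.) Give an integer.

3

Nora's neighbors: Fatima, Hana, Wes, and Zubin.
Neighbor pairs that are themselves tied: Nora–Fatima–Hana; Nora–Fatima–Wes; Nora–Hana–Wes. Each forms one triangle with Nora, for 3 in total.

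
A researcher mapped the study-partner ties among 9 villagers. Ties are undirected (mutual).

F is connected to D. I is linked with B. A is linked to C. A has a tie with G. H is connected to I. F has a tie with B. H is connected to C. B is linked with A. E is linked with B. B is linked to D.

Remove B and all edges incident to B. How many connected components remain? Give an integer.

Without B, the remaining ties split the others into: {A, C, G, H, I}; {D, F}; {E}.
That's 3 separate components.

3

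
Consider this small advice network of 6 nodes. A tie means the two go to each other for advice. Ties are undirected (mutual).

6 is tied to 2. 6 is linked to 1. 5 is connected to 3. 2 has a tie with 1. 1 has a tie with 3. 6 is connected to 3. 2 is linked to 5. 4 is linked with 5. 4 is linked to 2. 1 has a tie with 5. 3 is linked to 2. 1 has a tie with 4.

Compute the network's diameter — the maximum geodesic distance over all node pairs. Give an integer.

Eccentricity of each node (its greatest distance to any other): 1:1, 2:1, 3:2, 4:2, 5:2, 6:2.
The maximum eccentricity is 2, realized for instance by the pair 3–4 via 3 – 2 – 4. So the diameter is 2.

2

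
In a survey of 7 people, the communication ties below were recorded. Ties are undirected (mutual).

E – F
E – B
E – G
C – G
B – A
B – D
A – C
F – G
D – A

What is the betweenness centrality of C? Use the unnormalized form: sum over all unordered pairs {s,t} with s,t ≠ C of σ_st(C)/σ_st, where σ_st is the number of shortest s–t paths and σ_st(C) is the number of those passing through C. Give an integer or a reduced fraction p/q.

2

Pairs whose geodesics pass through C — F–A: 1/2; D–G: 1/2; A–G: 1.
All other pairs contribute 0.
Summing the contributions gives betweenness(C) = 2.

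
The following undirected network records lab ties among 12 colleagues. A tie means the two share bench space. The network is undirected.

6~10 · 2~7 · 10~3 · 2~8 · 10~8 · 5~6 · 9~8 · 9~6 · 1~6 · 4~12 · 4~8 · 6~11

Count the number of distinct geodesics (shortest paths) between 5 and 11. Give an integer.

The shortest distance is 2, and the only length-2 path is 5–6–11. So there is exactly 1 shortest path.

1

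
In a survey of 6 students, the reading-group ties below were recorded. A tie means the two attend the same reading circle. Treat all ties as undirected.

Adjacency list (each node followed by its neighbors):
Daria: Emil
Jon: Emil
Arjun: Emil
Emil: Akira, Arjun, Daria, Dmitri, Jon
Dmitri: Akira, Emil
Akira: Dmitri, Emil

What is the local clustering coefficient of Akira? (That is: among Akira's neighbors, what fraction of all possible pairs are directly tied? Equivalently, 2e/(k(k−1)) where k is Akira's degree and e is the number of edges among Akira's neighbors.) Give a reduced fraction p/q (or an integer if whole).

1

Akira's neighbors: Dmitri and Emil (k = 2).
Possible neighbor pairs: C(2,2) = 1. Edges among them: Dmitri–Emil → e = 1.
Clustering(Akira) = 1/1.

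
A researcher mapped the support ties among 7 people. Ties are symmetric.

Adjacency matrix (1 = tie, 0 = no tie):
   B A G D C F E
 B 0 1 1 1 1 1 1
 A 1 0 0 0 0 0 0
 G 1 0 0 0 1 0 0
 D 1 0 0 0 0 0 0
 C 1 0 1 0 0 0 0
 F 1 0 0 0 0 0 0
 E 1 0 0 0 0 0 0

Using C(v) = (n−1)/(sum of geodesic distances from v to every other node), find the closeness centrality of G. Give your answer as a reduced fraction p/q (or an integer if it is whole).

3/5

Distances from G: A:2, B:1, C:1, D:2, E:2, F:2. Sum = 10.
n = 7, so closeness = 6/10 = 3/5.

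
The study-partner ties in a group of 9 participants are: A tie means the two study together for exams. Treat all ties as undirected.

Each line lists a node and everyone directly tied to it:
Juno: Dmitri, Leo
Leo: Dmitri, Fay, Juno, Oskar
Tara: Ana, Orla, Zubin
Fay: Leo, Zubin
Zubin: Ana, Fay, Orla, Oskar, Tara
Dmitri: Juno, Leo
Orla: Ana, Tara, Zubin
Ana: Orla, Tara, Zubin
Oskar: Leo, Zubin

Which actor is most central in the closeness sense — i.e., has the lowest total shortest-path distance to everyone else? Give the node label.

Farness (sum of distances to all others) for each node — Ana:18, Dmitri:21, Fay:14, Juno:21, Leo:15, Orla:18, Oskar:14, Tara:18, Zubin:13.
The smallest farness is 13, for Zubin, so Zubin has the highest closeness.

Zubin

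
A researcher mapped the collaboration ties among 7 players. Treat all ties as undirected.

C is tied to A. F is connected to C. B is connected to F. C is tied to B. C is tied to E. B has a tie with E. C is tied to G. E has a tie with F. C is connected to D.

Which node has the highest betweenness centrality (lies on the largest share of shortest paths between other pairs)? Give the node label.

Unnormalized betweenness of each node: A:0, B:0, C:12, D:0, E:0, F:0, G:0.
C has the largest value, 12, making it the main broker — the node through which the most shortest paths run.

C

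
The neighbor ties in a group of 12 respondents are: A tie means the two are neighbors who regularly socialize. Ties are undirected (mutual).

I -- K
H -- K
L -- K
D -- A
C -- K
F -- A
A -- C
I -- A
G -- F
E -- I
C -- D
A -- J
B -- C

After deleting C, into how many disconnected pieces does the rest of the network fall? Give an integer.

Without C, the remaining ties split the others into: {A, D, E, F, G, H, I, J, K, L}; {B}.
That's 2 separate components.

2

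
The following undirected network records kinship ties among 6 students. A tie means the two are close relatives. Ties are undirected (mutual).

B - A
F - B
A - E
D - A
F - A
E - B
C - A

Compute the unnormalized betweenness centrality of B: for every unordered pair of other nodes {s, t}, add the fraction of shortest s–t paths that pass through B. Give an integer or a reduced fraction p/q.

Pairs whose geodesics pass through B — E–F: 1/2.
All other pairs contribute 0.
Summing the contributions gives betweenness(B) = 1/2.

1/2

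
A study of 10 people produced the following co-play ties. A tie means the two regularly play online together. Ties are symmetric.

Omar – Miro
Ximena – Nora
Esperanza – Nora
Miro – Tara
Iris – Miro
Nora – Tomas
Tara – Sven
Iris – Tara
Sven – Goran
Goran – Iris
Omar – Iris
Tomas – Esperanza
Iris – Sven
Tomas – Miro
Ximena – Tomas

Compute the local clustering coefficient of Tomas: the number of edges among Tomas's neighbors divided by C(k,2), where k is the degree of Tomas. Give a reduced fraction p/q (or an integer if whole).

Tomas's neighbors: Esperanza, Miro, Nora, and Ximena (k = 4).
Possible neighbor pairs: C(4,2) = 6. Edges among them: Esperanza–Nora, Nora–Ximena → e = 2.
Clustering(Tomas) = 2/6 = 1/3.

1/3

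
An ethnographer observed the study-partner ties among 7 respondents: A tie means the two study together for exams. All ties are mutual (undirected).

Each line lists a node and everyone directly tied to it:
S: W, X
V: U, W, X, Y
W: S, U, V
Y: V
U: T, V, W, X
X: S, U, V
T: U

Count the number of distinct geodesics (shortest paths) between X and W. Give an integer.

3

The shortest distance is 2. The length-2 paths are: X–S–W; X–U–W; X–V–W.
That gives 3 distinct shortest paths.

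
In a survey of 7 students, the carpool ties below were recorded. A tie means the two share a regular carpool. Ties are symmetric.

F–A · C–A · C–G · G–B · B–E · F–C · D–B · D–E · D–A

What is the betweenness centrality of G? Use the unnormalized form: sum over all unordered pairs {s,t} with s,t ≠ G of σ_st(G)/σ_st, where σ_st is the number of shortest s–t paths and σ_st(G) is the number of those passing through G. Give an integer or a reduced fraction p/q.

Pairs whose geodesics pass through G — B–C: 1; B–F: 1/2; C–E: 1/2.
All other pairs contribute 0.
Summing the contributions gives betweenness(G) = 2.

2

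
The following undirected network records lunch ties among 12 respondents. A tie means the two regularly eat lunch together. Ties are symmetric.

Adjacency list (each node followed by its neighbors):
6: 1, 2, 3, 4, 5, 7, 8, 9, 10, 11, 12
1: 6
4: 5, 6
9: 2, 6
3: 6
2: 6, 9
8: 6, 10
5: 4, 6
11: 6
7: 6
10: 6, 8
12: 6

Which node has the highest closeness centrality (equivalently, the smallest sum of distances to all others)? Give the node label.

6

Farness (sum of distances to all others) for each node — 1:21, 2:20, 3:21, 4:20, 5:20, 6:11, 7:21, 8:20, 9:20, 10:20, 11:21, 12:21.
The smallest farness is 11, for 6, so 6 has the highest closeness.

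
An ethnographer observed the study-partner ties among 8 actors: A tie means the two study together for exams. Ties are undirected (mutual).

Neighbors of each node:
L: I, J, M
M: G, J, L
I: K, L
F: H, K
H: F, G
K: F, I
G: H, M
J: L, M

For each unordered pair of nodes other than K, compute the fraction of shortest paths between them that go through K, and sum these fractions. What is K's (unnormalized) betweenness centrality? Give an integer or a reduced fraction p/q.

Pairs whose geodesics pass through K — L–F: 1; I–F: 1; I–H: 1; F–J: 1/2.
All other pairs contribute 0.
Summing the contributions gives betweenness(K) = 7/2.

7/2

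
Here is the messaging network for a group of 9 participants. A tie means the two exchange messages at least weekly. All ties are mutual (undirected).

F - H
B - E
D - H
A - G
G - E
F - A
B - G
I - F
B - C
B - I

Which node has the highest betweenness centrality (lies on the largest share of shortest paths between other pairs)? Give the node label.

F

Unnormalized betweenness of each node: A:9/2, B:21/2, C:0, D:0, E:0, F:13, G:9/2, H:7, I:15/2.
F has the largest value, 13, making it the main broker — the node through which the most shortest paths run.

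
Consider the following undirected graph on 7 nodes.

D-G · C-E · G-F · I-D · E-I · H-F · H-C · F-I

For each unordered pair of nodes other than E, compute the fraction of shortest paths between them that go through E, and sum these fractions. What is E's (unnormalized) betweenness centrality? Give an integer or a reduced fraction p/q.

Pairs whose geodesics pass through E — C–I: 1; C–D: 1.
All other pairs contribute 0.
Summing the contributions gives betweenness(E) = 2.

2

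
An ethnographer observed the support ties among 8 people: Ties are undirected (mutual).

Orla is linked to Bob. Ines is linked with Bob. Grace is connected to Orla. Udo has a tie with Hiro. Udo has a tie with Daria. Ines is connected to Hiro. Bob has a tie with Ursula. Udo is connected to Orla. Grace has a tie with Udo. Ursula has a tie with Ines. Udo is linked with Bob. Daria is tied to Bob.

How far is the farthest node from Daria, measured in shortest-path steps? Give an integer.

2

Distances from Daria: Bob:1, Grace:2, Hiro:2, Ines:2, Orla:2, Udo:1, Ursula:2.
The largest is 2 (to Orla, Grace, Hiro, Ursula, and Ines), so the eccentricity of Daria is 2.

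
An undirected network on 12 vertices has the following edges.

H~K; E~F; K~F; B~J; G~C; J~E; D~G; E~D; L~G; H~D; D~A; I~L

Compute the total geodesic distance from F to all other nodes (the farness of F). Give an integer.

30

Distances from F: A:3, B:3, C:4, D:2, E:1, G:3, H:2, I:5, J:2, K:1, L:4.
Sum = 3 + 3 + 4 + 2 + 1 + 3 + 2 + 5 + 2 + 1 + 4 = 30.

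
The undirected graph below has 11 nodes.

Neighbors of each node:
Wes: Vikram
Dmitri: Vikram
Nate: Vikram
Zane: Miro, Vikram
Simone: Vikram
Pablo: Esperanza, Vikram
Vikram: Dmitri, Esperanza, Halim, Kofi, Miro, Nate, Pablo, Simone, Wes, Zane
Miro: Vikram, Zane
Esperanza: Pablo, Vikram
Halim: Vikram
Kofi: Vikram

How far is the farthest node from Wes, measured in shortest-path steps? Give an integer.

Distances from Wes: Dmitri:2, Esperanza:2, Halim:2, Kofi:2, Miro:2, Nate:2, Pablo:2, Simone:2, Vikram:1, Zane:2.
The largest is 2 (to Kofi, Nate, Zane, Simone, Pablo, Halim, Esperanza, Miro, and Dmitri), so the eccentricity of Wes is 2.

2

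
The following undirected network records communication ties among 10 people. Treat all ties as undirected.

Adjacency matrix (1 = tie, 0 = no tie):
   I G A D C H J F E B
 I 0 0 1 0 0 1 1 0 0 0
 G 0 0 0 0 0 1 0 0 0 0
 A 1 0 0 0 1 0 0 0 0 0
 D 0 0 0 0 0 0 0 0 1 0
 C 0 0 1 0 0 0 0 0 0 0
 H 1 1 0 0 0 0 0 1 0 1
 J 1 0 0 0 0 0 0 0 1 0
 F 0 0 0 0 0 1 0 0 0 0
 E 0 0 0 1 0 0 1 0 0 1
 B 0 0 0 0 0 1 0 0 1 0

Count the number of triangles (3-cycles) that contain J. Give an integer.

0

J's neighbors are E and I, but none of them are tied to each other, so no triangle contains J.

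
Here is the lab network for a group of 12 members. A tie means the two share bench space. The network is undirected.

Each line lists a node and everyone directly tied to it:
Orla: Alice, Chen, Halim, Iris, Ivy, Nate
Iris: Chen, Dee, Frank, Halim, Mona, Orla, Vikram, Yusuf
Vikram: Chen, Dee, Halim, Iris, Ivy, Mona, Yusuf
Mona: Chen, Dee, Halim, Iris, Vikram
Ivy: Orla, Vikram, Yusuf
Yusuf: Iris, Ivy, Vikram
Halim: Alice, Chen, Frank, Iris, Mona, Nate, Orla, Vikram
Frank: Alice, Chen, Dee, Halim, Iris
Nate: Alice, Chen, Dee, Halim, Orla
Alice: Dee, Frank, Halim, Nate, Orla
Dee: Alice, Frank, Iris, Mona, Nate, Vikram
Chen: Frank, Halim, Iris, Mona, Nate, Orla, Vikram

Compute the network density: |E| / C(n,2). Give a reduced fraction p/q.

17/33

There are 34 edges and 12 nodes, so the maximum possible is C(12,2) = 66.
Density = 34/66 = 17/33.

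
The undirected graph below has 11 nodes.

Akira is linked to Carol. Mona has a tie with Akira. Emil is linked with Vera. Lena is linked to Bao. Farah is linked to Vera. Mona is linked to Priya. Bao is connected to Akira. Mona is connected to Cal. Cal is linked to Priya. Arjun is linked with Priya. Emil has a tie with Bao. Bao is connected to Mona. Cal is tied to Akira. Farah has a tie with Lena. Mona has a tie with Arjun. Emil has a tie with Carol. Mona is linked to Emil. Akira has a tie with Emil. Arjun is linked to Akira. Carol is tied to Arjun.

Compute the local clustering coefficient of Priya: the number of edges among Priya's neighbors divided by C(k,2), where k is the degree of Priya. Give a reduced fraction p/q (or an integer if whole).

Priya's neighbors: Arjun, Cal, and Mona (k = 3).
Possible neighbor pairs: C(3,2) = 3. Edges among them: Arjun–Mona, Cal–Mona → e = 2.
Clustering(Priya) = 2/3.

2/3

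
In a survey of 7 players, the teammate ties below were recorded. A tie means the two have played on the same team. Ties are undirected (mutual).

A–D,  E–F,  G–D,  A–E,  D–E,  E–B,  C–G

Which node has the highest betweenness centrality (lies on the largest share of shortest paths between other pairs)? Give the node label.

Unnormalized betweenness of each node: A:0, B:0, C:0, D:8, E:9, F:0, G:5.
E has the largest value, 9, making it the main broker — the node through which the most shortest paths run.

E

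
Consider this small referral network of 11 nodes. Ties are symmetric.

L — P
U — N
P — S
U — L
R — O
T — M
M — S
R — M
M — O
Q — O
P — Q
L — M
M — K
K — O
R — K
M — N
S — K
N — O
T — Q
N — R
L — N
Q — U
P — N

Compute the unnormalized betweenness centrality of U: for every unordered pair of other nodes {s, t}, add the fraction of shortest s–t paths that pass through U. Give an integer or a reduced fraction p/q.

Pairs whose geodesics pass through U — N–Q: 1/3; Q–L: 1/2.
All other pairs contribute 0.
Summing the contributions gives betweenness(U) = 5/6.

5/6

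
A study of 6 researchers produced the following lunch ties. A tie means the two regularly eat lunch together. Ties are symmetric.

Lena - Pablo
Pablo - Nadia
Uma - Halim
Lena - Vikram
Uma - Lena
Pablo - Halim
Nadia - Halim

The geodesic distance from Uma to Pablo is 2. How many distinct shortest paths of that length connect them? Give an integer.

2

The shortest distance is 2. The length-2 paths are: Uma–Lena–Pablo; Uma–Halim–Pablo.
That gives 2 distinct shortest paths.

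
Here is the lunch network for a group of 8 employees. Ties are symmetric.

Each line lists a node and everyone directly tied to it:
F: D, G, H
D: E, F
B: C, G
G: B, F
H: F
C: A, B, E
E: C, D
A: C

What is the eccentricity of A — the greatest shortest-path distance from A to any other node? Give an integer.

5

Distances from A: B:2, C:1, D:3, E:2, F:4, G:3, H:5.
The largest is 5 (to H), so the eccentricity of A is 5.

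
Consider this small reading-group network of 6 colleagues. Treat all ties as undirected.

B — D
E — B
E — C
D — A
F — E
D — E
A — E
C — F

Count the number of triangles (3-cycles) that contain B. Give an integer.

1

B's neighbors: D and E.
Neighbor pairs that are themselves tied: B–D–E. Each forms one triangle with B, for 1 in total.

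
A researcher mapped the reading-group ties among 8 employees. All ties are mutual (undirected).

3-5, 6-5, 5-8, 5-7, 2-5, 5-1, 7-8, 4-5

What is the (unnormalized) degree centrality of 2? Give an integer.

2 is directly tied to 5. That is 1 neighbor, so the degree of 2 is 1.

1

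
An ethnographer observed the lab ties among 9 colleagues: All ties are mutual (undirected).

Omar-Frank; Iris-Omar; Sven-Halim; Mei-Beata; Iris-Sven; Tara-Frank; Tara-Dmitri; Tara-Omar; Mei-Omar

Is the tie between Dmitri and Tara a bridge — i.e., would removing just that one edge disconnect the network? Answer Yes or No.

Without the Dmitri–Tara edge there is no alternate route between Dmitri and Tara, so the network disconnects. It is a bridge.

Yes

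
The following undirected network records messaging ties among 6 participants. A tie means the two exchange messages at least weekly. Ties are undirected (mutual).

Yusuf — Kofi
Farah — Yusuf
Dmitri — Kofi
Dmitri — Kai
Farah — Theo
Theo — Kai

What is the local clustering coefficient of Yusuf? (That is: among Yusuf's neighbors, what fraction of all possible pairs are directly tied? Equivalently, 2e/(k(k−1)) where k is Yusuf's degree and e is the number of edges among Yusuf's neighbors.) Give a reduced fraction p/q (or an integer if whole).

0

Yusuf's neighbors: Farah and Kofi (k = 2).
Possible neighbor pairs: C(2,2) = 1. Edges among them: none → e = 0.
Clustering(Yusuf) = 0/1.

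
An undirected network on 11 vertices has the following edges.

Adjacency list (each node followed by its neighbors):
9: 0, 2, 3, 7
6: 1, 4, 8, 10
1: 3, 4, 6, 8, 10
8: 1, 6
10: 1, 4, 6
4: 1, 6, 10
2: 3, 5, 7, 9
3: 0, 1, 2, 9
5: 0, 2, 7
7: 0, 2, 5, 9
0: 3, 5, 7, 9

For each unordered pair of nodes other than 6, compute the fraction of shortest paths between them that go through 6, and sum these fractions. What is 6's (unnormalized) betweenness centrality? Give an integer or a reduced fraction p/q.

1

Pairs whose geodesics pass through 6 — 4–8: 1/2; 8–10: 1/2.
All other pairs contribute 0.
Summing the contributions gives betweenness(6) = 1.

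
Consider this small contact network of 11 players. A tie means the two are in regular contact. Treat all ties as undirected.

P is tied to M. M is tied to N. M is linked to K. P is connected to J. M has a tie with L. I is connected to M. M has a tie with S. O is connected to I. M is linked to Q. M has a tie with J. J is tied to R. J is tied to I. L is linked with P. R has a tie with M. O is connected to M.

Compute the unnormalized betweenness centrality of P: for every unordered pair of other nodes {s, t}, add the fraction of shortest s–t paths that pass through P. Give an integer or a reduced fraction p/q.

Pairs whose geodesics pass through P — J–L: 1/2.
All other pairs contribute 0.
Summing the contributions gives betweenness(P) = 1/2.

1/2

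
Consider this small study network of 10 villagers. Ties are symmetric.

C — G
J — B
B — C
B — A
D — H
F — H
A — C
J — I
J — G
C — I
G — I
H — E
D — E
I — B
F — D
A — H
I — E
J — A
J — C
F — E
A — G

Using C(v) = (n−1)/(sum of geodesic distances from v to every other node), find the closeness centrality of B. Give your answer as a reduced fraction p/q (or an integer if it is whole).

Distances from B: A:1, C:1, D:3, E:2, F:3, G:2, H:2, I:1, J:1. Sum = 16.
n = 10, so closeness = 9/16.

9/16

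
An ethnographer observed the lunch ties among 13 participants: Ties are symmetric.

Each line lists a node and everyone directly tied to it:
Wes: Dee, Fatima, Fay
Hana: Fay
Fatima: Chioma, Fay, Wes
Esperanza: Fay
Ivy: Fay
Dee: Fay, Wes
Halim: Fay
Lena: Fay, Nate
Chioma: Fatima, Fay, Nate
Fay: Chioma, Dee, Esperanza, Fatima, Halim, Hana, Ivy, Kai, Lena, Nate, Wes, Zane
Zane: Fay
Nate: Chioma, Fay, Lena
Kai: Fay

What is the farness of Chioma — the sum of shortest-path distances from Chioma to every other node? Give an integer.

21

Distances from Chioma: Dee:2, Esperanza:2, Fatima:1, Fay:1, Halim:2, Hana:2, Ivy:2, Kai:2, Lena:2, Nate:1, Wes:2, Zane:2.
Sum = 2 + 2 + 1 + 1 + 2 + 2 + 2 + 2 + 2 + 1 + 2 + 2 = 21.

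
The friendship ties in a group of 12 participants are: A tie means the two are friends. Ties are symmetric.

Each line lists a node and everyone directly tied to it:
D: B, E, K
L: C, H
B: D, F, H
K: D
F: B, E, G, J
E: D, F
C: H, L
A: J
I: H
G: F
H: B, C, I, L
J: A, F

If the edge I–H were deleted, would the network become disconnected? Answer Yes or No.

Without the I–H edge there is no alternate route between I and H, so the network disconnects. It is a bridge.

Yes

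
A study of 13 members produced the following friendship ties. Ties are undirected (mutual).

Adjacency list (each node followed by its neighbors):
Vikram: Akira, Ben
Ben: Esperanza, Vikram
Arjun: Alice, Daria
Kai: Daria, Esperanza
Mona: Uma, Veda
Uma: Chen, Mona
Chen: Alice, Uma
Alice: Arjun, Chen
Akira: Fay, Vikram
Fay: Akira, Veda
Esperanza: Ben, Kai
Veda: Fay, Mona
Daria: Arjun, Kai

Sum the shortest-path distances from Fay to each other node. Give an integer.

Distances from Fay: Akira:1, Alice:5, Arjun:6, Ben:3, Chen:4, Daria:6, Esperanza:4, Kai:5, Mona:2, Uma:3, Veda:1, Vikram:2.
Sum = 1 + 5 + 6 + 3 + 4 + 6 + 4 + 5 + 2 + 3 + 1 + 2 = 42.

42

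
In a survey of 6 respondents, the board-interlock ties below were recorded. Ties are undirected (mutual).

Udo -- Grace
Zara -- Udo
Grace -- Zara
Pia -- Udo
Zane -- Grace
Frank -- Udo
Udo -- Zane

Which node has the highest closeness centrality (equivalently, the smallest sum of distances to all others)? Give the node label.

Udo

Farness (sum of distances to all others) for each node — Frank:9, Grace:7, Pia:9, Udo:5, Zane:8, Zara:8.
The smallest farness is 5, for Udo, so Udo has the highest closeness.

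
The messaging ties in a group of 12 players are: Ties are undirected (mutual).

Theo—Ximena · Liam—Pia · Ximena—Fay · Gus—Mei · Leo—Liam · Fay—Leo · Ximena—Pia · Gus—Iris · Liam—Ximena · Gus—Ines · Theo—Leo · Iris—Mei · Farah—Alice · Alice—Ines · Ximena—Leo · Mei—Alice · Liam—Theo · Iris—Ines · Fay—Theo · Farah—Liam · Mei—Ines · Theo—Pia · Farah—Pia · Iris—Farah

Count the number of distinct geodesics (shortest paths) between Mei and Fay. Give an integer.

The shortest distance is 5. The length-5 paths are: Mei–Alice–Farah–Pia–Ximena–Fay; Mei–Iris–Farah–Pia–Ximena–Fay; Mei–Alice–Farah–Liam–Ximena–Fay; Mei–Iris–Farah–Liam–Ximena–Fay; Mei–Alice–Farah–Pia–Theo–Fay; Mei–Iris–Farah–Pia–Theo–Fay (and 4 more).
That gives 10 distinct shortest paths.

10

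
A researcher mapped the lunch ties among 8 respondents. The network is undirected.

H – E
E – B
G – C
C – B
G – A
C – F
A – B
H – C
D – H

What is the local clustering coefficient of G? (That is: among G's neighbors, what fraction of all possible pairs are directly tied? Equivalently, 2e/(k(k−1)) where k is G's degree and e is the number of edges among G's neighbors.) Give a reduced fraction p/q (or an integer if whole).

0

G's neighbors: A and C (k = 2).
Possible neighbor pairs: C(2,2) = 1. Edges among them: none → e = 0.
Clustering(G) = 0/1.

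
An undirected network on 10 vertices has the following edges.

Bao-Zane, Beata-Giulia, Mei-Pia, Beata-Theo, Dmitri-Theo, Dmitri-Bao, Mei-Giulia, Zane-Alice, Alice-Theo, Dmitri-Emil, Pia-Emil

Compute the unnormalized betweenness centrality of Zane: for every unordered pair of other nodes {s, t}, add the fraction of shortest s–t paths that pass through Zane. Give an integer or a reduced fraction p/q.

1

Pairs whose geodesics pass through Zane — Alice–Bao: 1.
All other pairs contribute 0.
Summing the contributions gives betweenness(Zane) = 1.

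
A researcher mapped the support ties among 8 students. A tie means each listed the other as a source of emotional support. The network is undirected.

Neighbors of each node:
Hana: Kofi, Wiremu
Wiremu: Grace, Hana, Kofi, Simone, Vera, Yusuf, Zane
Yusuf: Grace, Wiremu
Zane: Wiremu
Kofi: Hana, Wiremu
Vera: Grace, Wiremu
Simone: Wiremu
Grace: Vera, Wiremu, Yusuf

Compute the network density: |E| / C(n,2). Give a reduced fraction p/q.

5/14

There are 10 edges and 8 nodes, so the maximum possible is C(8,2) = 28.
Density = 10/28 = 5/14.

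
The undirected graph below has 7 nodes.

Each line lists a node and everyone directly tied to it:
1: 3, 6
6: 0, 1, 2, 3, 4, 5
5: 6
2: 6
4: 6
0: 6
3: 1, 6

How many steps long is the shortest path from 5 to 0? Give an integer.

One shortest route is 5 – 6 – 0, which uses 2 edges, and 5 and 0 are not directly tied, so nothing shorter exists. So d(5,0) = 2.

2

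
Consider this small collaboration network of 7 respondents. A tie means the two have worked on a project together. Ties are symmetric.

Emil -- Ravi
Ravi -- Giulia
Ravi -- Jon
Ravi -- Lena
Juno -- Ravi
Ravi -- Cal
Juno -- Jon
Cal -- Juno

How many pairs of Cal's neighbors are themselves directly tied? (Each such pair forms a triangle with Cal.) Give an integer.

1

Cal's neighbors: Juno and Ravi.
Neighbor pairs that are themselves tied: Cal–Juno–Ravi. Each forms one triangle with Cal, for 1 in total.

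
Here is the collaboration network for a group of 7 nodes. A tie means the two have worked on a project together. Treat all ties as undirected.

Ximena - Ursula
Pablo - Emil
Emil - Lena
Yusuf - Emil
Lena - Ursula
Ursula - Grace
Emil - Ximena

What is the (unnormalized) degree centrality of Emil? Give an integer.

Emil is directly tied to Lena, Pablo, Ximena, and Yusuf. That is 4 neighbors, so the degree of Emil is 4.

4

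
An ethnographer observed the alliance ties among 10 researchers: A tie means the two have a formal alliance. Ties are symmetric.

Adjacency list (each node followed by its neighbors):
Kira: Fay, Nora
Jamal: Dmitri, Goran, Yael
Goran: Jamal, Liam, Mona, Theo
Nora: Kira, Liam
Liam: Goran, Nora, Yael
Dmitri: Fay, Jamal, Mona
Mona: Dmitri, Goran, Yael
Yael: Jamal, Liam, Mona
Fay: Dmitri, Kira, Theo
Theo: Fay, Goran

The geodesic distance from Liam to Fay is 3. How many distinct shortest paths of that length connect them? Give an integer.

2

The shortest distance is 3. The length-3 paths are: Liam–Nora–Kira–Fay; Liam–Goran–Theo–Fay.
That gives 2 distinct shortest paths.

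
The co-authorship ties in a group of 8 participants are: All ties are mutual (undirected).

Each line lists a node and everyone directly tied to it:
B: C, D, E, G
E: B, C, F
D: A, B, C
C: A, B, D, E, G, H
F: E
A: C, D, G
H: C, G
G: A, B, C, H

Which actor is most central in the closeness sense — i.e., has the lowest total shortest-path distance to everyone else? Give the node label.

C

Farness (sum of distances to all others) for each node — A:12, B:10, C:8, D:12, E:11, F:17, G:11, H:13.
The smallest farness is 8, for C, so C has the highest closeness.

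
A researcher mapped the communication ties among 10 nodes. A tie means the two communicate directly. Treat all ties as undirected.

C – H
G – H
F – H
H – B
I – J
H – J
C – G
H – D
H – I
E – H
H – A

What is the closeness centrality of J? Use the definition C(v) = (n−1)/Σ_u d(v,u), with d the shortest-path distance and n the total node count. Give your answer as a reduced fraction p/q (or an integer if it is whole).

9/16

Distances from J: A:2, B:2, C:2, D:2, E:2, F:2, G:2, H:1, I:1. Sum = 16.
n = 10, so closeness = 9/16.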